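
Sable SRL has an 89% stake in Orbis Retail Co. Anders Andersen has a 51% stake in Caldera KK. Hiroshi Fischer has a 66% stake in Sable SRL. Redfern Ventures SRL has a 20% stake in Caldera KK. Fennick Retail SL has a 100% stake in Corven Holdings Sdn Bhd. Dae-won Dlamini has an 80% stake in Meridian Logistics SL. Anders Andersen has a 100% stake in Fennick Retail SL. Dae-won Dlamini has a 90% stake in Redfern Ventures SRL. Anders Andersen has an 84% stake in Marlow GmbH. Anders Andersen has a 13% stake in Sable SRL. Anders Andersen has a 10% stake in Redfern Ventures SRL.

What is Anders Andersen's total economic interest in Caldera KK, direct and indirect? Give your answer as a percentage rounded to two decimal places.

Anders reaches Caldera along 2 paths.
Via Redfern: 10% × 20% = 2%.
Direct stake: 51% = 51%.
Total: 2% + 51% = 53%.
Rounded: 53.00%.

53.00%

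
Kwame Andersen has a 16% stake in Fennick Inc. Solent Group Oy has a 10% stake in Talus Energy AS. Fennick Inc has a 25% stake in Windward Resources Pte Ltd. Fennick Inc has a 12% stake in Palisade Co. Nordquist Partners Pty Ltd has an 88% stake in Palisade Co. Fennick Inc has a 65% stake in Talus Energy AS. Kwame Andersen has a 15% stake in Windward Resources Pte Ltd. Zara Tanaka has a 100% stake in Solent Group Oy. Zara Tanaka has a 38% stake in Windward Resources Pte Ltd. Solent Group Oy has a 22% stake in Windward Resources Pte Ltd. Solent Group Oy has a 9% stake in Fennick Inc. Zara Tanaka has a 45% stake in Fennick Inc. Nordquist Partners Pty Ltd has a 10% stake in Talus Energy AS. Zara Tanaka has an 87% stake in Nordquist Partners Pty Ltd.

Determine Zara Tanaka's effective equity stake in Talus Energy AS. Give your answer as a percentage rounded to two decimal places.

Zara reaches Talus along 4 paths.
Via Nordquist: 87% × 10% = 8.7%.
Via Solent: 100% × 10% = 10%.
Via Fennick: 45% × 65% = 29.25%.
Via Solent → Fennick: 100% × 9% × 65% = 5.85%.
Total: 8.7% + 10% + 29.25% + 5.85% = 53.8%.
Rounded: 53.80%.

53.80%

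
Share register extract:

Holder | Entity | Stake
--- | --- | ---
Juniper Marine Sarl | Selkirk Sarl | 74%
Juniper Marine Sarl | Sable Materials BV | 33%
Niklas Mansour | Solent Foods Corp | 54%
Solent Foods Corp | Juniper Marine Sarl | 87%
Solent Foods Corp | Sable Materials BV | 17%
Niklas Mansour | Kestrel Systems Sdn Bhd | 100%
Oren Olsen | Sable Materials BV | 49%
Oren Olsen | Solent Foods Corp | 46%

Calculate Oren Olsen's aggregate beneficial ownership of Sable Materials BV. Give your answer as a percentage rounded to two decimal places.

Oren reaches Sable along 3 paths.
Via Solent → Juniper: 46% × 87% × 33% = 13.2066%.
Direct stake: 49% = 49%.
Via Solent: 46% × 17% = 7.82%.
Total: 13.2066% + 49% + 7.82% = 70.0266%.
Rounded: 70.03%.

70.03%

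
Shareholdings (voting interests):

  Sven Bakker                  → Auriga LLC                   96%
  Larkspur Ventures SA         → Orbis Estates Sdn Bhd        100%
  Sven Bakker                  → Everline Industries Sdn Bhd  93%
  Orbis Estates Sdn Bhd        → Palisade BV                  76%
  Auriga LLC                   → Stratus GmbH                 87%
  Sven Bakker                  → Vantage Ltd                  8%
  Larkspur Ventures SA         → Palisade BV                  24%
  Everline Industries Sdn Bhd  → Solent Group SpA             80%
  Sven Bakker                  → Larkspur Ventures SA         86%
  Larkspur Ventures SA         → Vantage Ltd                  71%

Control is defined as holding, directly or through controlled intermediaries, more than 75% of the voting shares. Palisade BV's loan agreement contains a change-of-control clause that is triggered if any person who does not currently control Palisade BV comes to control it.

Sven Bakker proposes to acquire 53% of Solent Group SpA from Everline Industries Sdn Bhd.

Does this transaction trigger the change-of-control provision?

The purchase adds only to Sven's holdings (Everline's stake shrinks), so Sven is the only person who could newly come to control Palisade.
Sven holds 86% of Larkspur, so Sven controls Larkspur.
Larkspur holds 100% of Orbis, so Sven controls Orbis.
Orbis and Larkspur together hold 76% + 24% = 100% of Palisade, so Sven controls Palisade.
So Sven already controls Palisade before the transaction.
After the purchase, Sven holds 53% of Solent directly, and Everline's stake falls to 27%.
Sven controlled Palisade already, so this is not a new person acquiring control; every other person's position is unchanged or reduced.
No new person acquires control, so the clause is not triggered.

No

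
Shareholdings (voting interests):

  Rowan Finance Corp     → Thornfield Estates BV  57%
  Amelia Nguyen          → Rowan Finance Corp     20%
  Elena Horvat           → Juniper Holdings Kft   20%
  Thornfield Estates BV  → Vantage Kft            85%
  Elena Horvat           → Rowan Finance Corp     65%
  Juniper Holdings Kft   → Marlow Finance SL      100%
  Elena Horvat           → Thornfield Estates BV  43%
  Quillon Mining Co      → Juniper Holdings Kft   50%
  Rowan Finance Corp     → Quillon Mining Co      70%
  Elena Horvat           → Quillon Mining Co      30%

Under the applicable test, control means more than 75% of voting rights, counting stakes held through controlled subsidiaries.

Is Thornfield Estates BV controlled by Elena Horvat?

Elena's largest direct stake is 65% in Rowan, which does not meet the threshold, so Elena controls no company.
In Thornfield, Elena's side holds only 43%, not > 75%.
So Elena does not control Thornfield.

No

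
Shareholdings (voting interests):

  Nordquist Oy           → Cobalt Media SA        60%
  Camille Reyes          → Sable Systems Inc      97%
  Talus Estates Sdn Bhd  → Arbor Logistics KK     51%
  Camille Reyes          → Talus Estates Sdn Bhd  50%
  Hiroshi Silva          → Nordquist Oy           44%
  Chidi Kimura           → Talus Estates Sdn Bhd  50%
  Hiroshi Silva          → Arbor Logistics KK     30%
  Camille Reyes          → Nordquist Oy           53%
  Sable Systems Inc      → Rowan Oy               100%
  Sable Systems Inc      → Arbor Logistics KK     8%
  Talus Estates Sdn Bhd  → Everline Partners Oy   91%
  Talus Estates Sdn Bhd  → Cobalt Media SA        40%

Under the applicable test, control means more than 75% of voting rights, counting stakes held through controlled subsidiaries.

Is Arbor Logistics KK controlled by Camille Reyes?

Camille holds 97% of Sable, so Camille controls Sable.
Sable holds 100% of Rowan, so Camille controls Rowan.
In Arbor, Camille's side holds only 8%, not > 75%.
So Camille does not control Arbor.

No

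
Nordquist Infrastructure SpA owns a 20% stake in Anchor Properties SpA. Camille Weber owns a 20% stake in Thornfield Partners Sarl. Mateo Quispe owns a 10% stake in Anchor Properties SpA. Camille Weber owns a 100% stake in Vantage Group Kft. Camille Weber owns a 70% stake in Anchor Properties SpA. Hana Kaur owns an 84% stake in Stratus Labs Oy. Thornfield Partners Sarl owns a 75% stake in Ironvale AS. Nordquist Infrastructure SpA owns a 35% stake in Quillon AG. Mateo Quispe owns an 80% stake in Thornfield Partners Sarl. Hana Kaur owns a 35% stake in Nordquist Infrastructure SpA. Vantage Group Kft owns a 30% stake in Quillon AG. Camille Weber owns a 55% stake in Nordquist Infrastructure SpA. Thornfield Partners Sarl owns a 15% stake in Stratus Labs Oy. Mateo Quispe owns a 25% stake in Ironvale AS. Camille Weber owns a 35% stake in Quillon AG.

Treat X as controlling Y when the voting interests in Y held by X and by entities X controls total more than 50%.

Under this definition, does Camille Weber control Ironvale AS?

Camille holds 100% of Vantage, so Camille controls Vantage.
Camille holds 55% of Nordquist, so Camille controls Nordquist.
Vantage and Camille and Nordquist together hold 30% + 35% + 35% = 100% of Quillon, so Camille controls Quillon.
Nordquist and Camille together hold 20% + 70% = 90% of Anchor, so Camille controls Anchor.
Neither Camille nor any entity Camille controls holds any voting interest in Ironvale.
So Camille does not control Ironvale.

No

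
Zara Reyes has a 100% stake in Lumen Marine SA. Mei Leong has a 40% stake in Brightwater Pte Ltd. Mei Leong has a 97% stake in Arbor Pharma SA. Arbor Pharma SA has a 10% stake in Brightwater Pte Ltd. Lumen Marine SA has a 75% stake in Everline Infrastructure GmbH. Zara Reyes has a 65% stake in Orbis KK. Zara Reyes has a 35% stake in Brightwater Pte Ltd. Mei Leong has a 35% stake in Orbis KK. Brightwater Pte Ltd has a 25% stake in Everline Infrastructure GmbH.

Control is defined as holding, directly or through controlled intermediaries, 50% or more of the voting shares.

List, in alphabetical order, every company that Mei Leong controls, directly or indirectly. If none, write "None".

Arbor Pharma SA, Brightwater Pte Ltd

Mei holds 97% of Arbor, so Mei controls Arbor.
Mei and Arbor together hold 40% + 10% = 50% of Brightwater, so Mei controls Brightwater.
No other company's threshold is met.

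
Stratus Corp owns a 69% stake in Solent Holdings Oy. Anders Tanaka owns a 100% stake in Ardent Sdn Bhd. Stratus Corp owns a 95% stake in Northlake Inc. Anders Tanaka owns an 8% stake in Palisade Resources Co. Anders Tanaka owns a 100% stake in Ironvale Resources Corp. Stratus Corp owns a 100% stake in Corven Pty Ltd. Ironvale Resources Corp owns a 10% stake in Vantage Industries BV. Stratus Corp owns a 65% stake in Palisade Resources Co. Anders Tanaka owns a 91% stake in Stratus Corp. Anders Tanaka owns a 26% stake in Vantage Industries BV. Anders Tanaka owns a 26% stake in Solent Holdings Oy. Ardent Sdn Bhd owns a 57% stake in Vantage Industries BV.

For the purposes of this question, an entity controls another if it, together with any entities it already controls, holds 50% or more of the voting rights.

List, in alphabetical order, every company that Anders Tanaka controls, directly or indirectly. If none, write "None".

Ardent Sdn Bhd, Corven Pty Ltd, Ironvale Resources Corp, Northlake Inc, Palisade Resources Co, Solent Holdings Oy, Stratus Corp, Vantage Industries BV

Anders holds 91% of Stratus, so Anders controls Stratus.
Anders holds 100% of Ardent, so Anders controls Ardent.
Anders and Stratus together hold 26% + 69% = 95% of Solent, so Anders controls Solent.
Anders holds 100% of Ironvale, so Anders controls Ironvale.
Stratus holds 95% of Northlake, so Anders controls Northlake.
Ironvale and Anders and Ardent together hold 10% + 26% + 57% = 93% of Vantage, so Anders controls Vantage.
Stratus holds 100% of Corven, so Anders controls Corven.
Anders and Stratus together hold 8% + 65% = 73% of Palisade, so Anders controls Palisade.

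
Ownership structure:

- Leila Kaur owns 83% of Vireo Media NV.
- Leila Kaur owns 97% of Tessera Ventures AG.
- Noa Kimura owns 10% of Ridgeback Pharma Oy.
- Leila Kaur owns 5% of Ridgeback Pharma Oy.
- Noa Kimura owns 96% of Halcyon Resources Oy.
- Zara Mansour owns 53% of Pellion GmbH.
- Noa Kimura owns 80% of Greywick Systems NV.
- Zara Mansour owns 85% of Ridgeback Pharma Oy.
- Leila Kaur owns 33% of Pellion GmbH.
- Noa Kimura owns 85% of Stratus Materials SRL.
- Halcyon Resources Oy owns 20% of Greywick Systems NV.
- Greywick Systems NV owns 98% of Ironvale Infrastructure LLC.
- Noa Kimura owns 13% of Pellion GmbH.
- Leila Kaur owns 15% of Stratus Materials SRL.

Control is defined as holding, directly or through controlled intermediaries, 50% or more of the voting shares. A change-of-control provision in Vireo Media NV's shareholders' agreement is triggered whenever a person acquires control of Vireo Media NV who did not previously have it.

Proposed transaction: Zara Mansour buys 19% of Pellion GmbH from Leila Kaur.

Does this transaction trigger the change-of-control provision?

The purchase adds only to Zara's holdings (Leila's stake shrinks), so Zara is the only person who could newly come to control Vireo.
Zara holds 85% of Ridgeback, so Zara controls Ridgeback.
Zara holds 53% of Pellion, so Zara controls Pellion.
Neither Zara nor any entity Zara controls holds any voting interest in Vireo.
So before the transaction, Zara does not control Vireo.
After the purchase, Zara's direct stake in Pellion rises to 53% + 19% = 72%, and Leila's stake falls to 14%.
Zara holds 72% of Pellion, so Zara controls Pellion.
After the transaction, neither Zara nor any entity Zara controls holds a voting interest in Vireo, so Zara still does not control it.
No new person acquires control, so the clause is not triggered.

No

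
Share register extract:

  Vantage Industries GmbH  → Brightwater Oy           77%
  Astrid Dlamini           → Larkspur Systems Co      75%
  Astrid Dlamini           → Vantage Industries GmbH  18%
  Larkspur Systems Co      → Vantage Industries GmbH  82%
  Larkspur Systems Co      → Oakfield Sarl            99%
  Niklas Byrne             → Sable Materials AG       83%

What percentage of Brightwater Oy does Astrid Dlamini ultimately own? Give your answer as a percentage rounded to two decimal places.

61.22%

Astrid reaches Brightwater along 2 paths.
Via Vantage: 18% × 77% = 13.86%.
Via Larkspur → Vantage: 75% × 82% × 77% = 47.355%.
Total: 13.86% + 47.355% = 61.215%.
Rounded: 61.22%.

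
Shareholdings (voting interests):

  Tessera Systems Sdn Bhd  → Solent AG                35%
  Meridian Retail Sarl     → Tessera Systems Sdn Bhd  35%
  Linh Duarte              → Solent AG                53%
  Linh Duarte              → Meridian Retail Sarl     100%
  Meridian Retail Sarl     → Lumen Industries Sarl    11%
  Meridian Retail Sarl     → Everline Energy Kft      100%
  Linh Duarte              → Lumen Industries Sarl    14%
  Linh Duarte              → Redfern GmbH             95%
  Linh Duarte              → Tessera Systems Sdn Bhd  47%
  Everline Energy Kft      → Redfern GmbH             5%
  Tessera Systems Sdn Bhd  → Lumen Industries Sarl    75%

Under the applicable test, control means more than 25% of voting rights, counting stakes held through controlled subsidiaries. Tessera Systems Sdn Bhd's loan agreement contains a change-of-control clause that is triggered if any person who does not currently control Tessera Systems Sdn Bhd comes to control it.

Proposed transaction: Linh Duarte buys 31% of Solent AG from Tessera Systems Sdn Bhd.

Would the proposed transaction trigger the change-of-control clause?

No

The purchase adds only to Linh's holdings (Tessera's stake shrinks), so Linh is the only person who could newly come to control Tessera.
Linh holds 100% of Meridian, so Linh controls Meridian.
Linh and Meridian together hold 47% + 35% = 82% of Tessera, so Linh controls Tessera.
So Linh already controls Tessera before the transaction.
After the purchase, Linh's direct stake in Solent rises to 53% + 31% = 84%, and Tessera's stake falls to 4%.
Linh controlled Tessera already, so this is not a new person acquiring control; every other person's position is unchanged or reduced.
No new person acquires control, so the clause is not triggered.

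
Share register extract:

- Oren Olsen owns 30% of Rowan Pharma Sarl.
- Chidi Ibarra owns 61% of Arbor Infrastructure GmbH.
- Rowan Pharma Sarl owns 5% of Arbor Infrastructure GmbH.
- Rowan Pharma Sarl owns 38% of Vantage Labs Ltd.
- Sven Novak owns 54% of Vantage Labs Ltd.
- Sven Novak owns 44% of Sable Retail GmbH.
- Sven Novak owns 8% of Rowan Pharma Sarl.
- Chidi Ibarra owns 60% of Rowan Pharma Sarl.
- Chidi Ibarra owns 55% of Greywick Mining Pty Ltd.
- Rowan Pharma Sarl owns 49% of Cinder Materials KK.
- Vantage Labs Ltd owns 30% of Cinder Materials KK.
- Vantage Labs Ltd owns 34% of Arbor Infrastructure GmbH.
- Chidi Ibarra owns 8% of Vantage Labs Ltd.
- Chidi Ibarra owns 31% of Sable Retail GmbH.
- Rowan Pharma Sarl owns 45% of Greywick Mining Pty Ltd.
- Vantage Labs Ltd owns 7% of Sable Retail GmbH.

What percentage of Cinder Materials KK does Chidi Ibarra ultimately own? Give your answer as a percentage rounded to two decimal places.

Chidi reaches Cinder along 3 paths.
Via Rowan: 60% × 49% = 29.4%.
Via Rowan → Vantage: 60% × 38% × 30% = 6.84%.
Via Vantage: 8% × 30% = 2.4%.
Total: 29.4% + 6.84% + 2.4% = 38.64%.

38.64%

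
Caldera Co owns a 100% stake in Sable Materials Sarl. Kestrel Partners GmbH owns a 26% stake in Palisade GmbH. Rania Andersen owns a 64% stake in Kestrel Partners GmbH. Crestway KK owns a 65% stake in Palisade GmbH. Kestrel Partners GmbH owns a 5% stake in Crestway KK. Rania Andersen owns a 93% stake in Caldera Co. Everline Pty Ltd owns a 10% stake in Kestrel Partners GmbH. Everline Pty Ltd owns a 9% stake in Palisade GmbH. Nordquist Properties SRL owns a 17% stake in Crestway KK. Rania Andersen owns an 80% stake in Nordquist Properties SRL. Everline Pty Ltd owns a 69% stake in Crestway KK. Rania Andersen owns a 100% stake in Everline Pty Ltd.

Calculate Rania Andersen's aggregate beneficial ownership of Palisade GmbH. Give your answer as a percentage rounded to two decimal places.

84.34%

Rania reaches Palisade along 7 paths.
Via Everline: 100% × 9% = 9%.
Via Everline → Kestrel: 100% × 10% × 26% = 2.6%.
Via Kestrel: 64% × 26% = 16.64%.
Via Nordquist → Crestway: 80% × 17% × 65% = 8.84%.
Via Everline → Crestway: 100% × 69% × 65% = 44.85%.
Via Everline → Kestrel → Crestway: 100% × 10% × 5% × 65% = 0.325%.
Via Kestrel → Crestway: 64% × 5% × 65% = 2.08%.
Total: 9% + 2.6% + 16.64% + 8.84% + 44.85% + 0.325% + 2.08% = 84.335%.
Rounded: 84.34%.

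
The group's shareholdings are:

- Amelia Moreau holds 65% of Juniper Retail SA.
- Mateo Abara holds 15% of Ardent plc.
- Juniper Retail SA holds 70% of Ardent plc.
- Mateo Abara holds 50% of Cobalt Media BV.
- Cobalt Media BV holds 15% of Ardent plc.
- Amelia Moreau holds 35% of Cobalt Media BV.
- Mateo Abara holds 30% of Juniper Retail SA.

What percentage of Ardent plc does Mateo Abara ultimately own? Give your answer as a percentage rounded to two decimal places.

43.50%

Mateo reaches Ardent along 3 paths.
Direct stake: 15% = 15%.
Via Juniper: 30% × 70% = 21%.
Via Cobalt: 50% × 15% = 7.5%.
Total: 15% + 21% + 7.5% = 43.5%.
Rounded: 43.50%.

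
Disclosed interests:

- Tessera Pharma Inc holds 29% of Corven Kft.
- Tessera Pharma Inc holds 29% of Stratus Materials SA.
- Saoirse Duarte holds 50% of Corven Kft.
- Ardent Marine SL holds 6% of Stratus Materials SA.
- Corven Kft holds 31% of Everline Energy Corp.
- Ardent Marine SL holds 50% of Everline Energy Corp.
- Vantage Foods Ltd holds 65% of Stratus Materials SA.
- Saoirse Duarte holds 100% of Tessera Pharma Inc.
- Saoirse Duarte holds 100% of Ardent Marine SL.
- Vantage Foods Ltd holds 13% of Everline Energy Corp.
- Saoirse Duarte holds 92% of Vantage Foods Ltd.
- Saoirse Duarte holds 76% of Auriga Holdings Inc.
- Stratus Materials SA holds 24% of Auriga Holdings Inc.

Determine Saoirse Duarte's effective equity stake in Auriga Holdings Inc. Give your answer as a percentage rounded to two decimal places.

98.75%

Saoirse reaches Auriga along 4 paths.
Direct stake: 76% = 76%.
Via Tessera → Stratus: 100% × 29% × 24% = 6.96%.
Via Vantage → Stratus: 92% × 65% × 24% = 14.352%.
Via Ardent → Stratus: 100% × 6% × 24% = 1.44%.
Total: 76% + 6.96% + 14.352% + 1.44% = 98.752%.
Rounded: 98.75%.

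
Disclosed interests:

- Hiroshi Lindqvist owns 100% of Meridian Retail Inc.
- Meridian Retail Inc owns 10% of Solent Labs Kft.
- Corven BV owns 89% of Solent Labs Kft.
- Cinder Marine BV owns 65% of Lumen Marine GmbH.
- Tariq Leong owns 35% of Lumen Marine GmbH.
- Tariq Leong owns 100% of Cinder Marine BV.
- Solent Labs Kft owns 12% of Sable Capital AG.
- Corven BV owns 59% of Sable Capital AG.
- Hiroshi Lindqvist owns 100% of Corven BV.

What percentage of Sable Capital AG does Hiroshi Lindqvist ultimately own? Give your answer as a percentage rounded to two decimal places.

70.88%

Hiroshi reaches Sable along 3 paths.
Via Corven → Solent: 100% × 89% × 12% = 10.68%.
Via Meridian → Solent: 100% × 10% × 12% = 1.2%.
Via Corven: 100% × 59% = 59%.
Total: 10.68% + 1.2% + 59% = 70.88%.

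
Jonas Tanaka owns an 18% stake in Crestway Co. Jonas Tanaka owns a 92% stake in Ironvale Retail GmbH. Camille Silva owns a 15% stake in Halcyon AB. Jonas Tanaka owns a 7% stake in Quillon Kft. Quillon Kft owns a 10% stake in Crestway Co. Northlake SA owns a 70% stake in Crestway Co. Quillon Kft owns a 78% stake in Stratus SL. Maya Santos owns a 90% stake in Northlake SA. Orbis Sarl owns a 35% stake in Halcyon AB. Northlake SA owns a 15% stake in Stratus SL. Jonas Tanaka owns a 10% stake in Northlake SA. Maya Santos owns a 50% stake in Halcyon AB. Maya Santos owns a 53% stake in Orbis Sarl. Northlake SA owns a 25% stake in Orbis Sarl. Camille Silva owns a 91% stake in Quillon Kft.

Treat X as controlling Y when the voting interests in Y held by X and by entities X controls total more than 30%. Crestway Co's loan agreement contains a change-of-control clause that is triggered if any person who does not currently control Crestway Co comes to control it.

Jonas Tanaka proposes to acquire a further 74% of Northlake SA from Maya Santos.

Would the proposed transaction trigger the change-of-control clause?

Yes

The purchase adds only to Jonas's holdings (Maya's stake shrinks), so Jonas is the only person who could newly come to control Crestway.
Jonas holds 92% of Ironvale, so Jonas controls Ironvale.
In Crestway, Jonas's side holds only 18%, not > 30%.
So before the transaction, Jonas does not control Crestway.
After the purchase, Jonas's direct stake in Northlake rises to 10% + 74% = 84%, and Maya's stake falls to 16%.
Jonas holds 84% of Northlake, so Jonas controls Northlake.
Northlake and Jonas together hold 70% + 18% = 88% of Crestway, so Jonas controls Crestway.
Jonas did not control Crestway before and does after, so the clause is triggered.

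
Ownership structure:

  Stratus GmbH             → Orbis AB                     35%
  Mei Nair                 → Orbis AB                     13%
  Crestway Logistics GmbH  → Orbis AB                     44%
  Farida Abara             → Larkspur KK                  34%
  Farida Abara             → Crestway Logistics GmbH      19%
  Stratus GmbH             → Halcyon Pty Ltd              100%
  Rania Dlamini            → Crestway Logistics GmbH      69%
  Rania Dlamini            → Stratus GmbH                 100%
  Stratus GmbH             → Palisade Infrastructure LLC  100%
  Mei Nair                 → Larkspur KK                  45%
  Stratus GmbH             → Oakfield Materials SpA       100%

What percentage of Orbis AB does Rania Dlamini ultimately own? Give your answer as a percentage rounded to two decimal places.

65.36%

Rania reaches Orbis along 2 paths.
Via Crestway: 69% × 44% = 30.36%.
Via Stratus: 100% × 35% = 35%.
Total: 30.36% + 35% = 65.36%.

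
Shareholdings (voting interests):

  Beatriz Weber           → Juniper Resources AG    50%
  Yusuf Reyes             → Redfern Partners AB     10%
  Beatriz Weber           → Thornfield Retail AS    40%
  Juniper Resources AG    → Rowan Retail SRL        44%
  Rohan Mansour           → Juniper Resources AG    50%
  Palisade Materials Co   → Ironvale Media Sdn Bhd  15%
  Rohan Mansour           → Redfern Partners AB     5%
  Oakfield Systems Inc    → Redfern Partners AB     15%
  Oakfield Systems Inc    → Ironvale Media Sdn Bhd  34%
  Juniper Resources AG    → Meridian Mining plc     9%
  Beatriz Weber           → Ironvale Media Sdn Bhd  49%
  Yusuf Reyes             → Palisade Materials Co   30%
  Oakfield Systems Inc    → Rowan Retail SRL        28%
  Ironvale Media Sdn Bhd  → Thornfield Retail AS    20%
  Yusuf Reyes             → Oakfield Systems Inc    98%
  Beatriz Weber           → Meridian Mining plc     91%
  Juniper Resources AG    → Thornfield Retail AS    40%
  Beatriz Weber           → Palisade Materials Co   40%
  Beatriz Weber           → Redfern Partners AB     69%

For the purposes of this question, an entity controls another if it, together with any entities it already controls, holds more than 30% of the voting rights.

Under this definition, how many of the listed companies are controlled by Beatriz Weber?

7

Beatriz holds 40% of Palisade, so Beatriz controls Palisade.
Beatriz and Palisade together hold 49% + 15% = 64% of Ironvale, so Beatriz controls Ironvale.
Beatriz holds 50% of Juniper, so Beatriz controls Juniper.
Beatriz holds 69% of Redfern, so Beatriz controls Redfern.
Beatriz and Ironvale and Juniper together hold 40% + 20% + 40% = 100% of Thornfield, so Beatriz controls Thornfield.
Beatriz and Juniper together hold 91% + 9% = 100% of Meridian, so Beatriz controls Meridian.
Juniper holds 44% of Rowan, so Beatriz controls Rowan.
No other company's threshold is met.
Beatriz controls 7 companies.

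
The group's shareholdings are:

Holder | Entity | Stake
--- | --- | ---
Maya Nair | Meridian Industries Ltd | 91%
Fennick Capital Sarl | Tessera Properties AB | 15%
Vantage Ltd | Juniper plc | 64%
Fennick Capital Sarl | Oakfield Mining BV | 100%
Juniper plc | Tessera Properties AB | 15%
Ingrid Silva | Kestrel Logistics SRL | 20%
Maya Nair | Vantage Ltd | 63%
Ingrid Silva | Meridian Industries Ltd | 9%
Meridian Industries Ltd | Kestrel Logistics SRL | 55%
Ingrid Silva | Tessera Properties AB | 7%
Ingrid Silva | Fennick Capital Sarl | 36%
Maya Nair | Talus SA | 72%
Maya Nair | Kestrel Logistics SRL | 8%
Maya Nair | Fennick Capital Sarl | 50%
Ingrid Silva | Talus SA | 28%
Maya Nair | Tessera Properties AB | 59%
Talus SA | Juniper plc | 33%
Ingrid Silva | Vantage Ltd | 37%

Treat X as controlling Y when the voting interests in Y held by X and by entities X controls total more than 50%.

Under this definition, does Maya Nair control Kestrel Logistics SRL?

Maya holds 91% of Meridian, so Maya controls Meridian.
Meridian and Maya together hold 55% + 8% = 63% of Kestrel, so Maya controls Kestrel.

Yes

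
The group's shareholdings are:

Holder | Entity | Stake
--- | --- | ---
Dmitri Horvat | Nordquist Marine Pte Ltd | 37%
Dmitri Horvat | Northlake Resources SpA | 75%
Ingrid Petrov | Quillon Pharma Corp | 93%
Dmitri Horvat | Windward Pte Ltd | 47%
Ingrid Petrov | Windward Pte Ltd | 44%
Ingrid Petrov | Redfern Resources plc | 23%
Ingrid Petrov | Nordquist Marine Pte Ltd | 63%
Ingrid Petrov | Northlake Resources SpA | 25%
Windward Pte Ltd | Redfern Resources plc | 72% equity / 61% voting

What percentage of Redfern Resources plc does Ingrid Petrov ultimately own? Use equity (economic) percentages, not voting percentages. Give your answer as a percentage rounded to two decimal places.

Ingrid reaches Redfern along 2 paths.
Via Windward: 44% × 72% = 31.68%.
Direct stake: 23% = 23%.
Total: 31.68% + 23% = 54.68%.

54.68%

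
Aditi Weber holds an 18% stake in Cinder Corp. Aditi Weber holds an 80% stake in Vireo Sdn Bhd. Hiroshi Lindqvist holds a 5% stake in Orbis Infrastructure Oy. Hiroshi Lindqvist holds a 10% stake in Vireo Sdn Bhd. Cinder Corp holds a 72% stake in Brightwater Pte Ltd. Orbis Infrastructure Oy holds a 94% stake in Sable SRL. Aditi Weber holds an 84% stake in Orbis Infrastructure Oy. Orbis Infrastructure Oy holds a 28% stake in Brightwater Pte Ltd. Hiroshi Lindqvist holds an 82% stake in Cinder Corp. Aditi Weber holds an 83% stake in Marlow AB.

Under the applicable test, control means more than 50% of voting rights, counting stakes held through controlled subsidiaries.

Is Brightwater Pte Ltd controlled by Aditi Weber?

Aditi holds 80% of Vireo, so Aditi controls Vireo.
Aditi holds 84% of Orbis, so Aditi controls Orbis.
Orbis holds 94% of Sable, so Aditi controls Sable.
Aditi holds 83% of Marlow, so Aditi controls Marlow.
In Brightwater, Aditi's side holds only 28%, not > 50%.
So Aditi does not control Brightwater.

No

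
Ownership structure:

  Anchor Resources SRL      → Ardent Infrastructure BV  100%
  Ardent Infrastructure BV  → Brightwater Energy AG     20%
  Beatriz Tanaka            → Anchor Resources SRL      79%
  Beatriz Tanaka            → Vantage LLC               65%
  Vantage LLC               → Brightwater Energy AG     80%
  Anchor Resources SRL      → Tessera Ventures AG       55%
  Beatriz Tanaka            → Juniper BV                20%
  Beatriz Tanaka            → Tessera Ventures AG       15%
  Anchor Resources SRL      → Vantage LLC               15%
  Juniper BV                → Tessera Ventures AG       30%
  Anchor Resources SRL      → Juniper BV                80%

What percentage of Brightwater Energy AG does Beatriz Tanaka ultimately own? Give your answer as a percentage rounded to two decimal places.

Beatriz reaches Brightwater along 3 paths.
Via Vantage: 65% × 80% = 52%.
Via Anchor → Vantage: 79% × 15% × 80% = 9.48%.
Via Anchor → Ardent: 79% × 100% × 20% = 15.8%.
Total: 52% + 9.48% + 15.8% = 77.28%.

77.28%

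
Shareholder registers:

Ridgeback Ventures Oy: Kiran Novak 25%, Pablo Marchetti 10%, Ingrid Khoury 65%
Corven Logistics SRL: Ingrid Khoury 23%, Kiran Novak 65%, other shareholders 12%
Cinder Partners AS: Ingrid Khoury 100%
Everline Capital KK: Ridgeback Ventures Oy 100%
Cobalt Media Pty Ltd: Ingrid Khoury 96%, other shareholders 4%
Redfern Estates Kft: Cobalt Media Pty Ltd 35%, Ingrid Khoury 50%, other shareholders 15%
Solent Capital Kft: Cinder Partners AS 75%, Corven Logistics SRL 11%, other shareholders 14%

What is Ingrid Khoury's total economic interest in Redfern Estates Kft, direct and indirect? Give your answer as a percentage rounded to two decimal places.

Ingrid reaches Redfern along 2 paths.
Via Cobalt: 96% × 35% = 33.6%.
Direct stake: 50% = 50%.
Total: 33.6% + 50% = 83.6%.
Rounded: 83.60%.

83.60%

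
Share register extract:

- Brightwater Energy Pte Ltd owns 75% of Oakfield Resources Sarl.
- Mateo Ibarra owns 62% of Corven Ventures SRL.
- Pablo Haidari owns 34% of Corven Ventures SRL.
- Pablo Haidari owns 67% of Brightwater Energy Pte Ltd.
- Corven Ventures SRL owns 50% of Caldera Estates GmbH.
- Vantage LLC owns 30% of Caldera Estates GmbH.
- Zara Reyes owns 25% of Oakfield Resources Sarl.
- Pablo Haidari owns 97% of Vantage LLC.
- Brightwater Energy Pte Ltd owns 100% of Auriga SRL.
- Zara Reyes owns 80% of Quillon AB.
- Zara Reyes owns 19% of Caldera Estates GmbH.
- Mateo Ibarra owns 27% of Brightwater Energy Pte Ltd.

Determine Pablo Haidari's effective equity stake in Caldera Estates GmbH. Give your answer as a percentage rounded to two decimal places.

46.10%

Pablo reaches Caldera along 2 paths.
Via Vantage: 97% × 30% = 29.1%.
Via Corven: 34% × 50% = 17%.
Total: 29.1% + 17% = 46.1%.
Rounded: 46.10%.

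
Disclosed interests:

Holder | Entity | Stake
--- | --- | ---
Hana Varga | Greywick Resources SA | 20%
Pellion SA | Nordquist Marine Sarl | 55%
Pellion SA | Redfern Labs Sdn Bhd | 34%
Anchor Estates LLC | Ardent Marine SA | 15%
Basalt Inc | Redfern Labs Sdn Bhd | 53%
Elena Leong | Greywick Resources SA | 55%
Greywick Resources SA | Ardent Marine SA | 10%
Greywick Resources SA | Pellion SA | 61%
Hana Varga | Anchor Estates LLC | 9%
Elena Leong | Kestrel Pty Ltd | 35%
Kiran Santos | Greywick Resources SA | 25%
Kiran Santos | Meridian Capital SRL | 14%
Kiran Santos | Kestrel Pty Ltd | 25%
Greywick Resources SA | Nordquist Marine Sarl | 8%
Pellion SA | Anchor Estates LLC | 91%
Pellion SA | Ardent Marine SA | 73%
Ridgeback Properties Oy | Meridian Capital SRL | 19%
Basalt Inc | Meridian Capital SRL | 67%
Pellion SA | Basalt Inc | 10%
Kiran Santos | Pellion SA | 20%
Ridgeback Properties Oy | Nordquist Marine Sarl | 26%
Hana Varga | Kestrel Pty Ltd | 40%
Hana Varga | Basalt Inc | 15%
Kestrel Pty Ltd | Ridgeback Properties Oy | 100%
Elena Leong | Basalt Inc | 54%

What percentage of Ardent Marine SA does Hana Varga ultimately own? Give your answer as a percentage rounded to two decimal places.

13.92%

Hana reaches Ardent along 4 paths.
Via Anchor: 9% × 15% = 1.35%.
Via Greywick → Pellion → Anchor: 20% × 61% × 91% × 15% = 1.6653%.
Via Greywick: 20% × 10% = 2%.
Via Greywick → Pellion: 20% × 61% × 73% = 8.906%.
Total: 1.35% + 1.6653% + 2% + 8.906% = 13.9213%.
Rounded: 13.92%.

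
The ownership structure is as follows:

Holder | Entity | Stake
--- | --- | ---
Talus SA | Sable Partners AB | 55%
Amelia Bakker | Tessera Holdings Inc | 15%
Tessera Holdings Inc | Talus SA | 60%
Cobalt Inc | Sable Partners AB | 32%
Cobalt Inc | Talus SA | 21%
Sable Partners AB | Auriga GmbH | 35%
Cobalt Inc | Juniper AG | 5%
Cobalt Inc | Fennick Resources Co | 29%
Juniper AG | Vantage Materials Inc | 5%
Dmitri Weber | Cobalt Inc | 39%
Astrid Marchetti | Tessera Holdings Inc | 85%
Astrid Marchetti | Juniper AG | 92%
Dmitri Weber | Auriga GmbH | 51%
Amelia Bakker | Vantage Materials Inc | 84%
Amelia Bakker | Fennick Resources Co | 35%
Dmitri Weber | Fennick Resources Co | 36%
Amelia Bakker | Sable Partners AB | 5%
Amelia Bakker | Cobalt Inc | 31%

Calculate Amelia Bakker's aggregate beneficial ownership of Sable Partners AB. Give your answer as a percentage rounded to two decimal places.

Amelia reaches Sable along 4 paths.
Direct stake: 5% = 5%.
Via Tessera → Talus: 15% × 60% × 55% = 4.95%.
Via Cobalt → Talus: 31% × 21% × 55% = 3.5805%.
Via Cobalt: 31% × 32% = 9.92%.
Total: 5% + 4.95% + 3.5805% + 9.92% = 23.4505%.
Rounded: 23.45%.

23.45%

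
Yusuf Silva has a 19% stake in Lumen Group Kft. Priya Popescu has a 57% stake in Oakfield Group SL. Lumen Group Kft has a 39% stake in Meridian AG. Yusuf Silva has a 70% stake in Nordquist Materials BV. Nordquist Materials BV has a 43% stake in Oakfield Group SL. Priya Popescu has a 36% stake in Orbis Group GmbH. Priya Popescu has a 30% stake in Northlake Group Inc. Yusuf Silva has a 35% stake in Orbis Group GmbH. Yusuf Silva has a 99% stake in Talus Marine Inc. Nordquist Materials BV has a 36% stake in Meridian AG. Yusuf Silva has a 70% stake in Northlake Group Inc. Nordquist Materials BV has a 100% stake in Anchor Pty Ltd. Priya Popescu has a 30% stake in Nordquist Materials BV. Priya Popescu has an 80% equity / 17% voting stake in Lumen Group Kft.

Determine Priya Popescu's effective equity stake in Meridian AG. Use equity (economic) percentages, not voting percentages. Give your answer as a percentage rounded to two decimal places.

42.00%

Priya reaches Meridian along 2 paths.
Via Lumen: 80% × 39% = 31.2%.
Via Nordquist: 30% × 36% = 10.8%.
Total: 31.2% + 10.8% = 42%.
Rounded: 42.00%.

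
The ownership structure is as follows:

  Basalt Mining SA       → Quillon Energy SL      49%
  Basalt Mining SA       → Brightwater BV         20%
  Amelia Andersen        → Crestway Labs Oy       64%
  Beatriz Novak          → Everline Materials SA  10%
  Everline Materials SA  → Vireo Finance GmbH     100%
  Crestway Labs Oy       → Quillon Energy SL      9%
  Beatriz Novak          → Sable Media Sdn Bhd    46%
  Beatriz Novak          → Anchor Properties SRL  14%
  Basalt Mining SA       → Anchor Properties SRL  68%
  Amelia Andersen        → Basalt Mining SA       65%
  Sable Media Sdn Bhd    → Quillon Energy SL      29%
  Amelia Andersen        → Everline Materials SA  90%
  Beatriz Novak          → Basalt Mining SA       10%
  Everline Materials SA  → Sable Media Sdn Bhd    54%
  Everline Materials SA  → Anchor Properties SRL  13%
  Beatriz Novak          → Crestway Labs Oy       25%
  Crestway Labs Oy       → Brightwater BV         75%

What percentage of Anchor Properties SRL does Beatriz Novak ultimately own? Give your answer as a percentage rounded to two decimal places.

22.10%

Beatriz reaches Anchor along 3 paths.
Via Everline: 10% × 13% = 1.3%.
Direct stake: 14% = 14%.
Via Basalt: 10% × 68% = 6.8%.
Total: 1.3% + 14% + 6.8% = 22.1%.
Rounded: 22.10%.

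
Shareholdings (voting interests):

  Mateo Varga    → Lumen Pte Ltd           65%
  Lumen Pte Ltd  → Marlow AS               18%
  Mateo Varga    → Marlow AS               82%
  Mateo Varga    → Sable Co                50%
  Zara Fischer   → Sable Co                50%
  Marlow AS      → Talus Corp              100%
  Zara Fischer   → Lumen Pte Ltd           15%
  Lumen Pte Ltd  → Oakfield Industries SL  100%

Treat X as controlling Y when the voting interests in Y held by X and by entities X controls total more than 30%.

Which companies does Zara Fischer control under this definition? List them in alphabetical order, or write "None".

Zara holds 50% of Sable, so Zara controls Sable.
No other company's threshold is met.

Sable Co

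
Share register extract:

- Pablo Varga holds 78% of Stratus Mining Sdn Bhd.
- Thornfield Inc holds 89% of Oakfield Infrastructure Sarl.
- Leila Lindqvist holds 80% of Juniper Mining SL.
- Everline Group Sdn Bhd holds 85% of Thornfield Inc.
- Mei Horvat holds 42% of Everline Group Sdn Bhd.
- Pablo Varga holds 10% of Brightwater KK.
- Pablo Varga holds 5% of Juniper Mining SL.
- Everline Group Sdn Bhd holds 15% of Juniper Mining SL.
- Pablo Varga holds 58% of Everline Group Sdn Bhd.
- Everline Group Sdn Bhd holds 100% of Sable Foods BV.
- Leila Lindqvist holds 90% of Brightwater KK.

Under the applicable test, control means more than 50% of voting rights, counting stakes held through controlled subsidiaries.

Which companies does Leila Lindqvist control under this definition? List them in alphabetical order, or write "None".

Leila holds 80% of Juniper, so Leila controls Juniper.
Leila holds 90% of Brightwater, so Leila controls Brightwater.
No other company's threshold is met.

Brightwater KK, Juniper Mining SL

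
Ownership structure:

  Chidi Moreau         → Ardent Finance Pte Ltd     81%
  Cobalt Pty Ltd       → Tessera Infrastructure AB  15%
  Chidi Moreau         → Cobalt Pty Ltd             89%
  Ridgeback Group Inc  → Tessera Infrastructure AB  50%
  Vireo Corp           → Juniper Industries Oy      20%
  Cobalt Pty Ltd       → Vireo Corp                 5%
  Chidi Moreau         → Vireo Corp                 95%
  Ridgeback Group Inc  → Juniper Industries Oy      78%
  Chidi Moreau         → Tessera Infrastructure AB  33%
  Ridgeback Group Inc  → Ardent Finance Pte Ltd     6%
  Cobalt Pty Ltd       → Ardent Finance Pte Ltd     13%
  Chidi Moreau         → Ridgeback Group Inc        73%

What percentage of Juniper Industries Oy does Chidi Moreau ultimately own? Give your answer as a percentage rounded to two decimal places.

Chidi reaches Juniper along 3 paths.
Via Cobalt → Vireo: 89% × 5% × 20% = 0.89%.
Via Vireo: 95% × 20% = 19%.
Via Ridgeback: 73% × 78% = 56.94%.
Total: 0.89% + 19% + 56.94% = 76.83%.

76.83%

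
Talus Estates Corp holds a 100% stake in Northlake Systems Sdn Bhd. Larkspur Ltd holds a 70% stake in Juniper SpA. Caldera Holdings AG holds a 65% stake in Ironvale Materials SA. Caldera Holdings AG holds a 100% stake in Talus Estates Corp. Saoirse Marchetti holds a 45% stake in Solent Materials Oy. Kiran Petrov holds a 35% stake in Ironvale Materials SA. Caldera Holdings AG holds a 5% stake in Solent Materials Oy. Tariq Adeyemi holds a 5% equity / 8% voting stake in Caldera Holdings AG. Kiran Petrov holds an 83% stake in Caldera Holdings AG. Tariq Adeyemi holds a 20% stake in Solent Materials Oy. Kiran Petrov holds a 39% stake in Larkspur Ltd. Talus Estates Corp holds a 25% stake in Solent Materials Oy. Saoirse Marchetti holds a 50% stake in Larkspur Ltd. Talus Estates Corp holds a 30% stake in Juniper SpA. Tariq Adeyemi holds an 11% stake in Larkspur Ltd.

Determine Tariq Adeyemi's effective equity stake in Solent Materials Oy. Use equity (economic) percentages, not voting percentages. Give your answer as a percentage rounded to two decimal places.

Tariq reaches Solent along 3 paths.
Via Caldera → Talus: 5% × 100% × 25% = 1.25%.
Direct stake: 20% = 20%.
Via Caldera: 5% × 5% = 0.25%.
Total: 1.25% + 20% + 0.25% = 21.5%.
Rounded: 21.50%.

21.50%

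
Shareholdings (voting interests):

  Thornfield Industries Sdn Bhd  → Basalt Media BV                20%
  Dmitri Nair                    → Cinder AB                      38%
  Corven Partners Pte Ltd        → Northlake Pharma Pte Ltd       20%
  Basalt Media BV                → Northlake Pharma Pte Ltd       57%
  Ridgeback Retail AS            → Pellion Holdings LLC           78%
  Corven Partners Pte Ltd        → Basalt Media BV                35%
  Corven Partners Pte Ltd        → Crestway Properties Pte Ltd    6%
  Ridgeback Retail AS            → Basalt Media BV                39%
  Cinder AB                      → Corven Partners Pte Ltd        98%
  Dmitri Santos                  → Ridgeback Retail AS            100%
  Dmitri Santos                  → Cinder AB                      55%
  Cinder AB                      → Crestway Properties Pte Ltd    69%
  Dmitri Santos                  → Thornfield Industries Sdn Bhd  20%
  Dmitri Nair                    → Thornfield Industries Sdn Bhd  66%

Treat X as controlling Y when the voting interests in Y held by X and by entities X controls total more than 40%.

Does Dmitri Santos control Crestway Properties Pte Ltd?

Dmitri Santos holds 55% of Cinder, so Dmitri Santos controls Cinder.
Cinder holds 98% of Corven, so Dmitri Santos controls Corven.
Cinder and Corven together hold 69% + 6% = 75% of Crestway, so Dmitri Santos controls Crestway.

Yes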